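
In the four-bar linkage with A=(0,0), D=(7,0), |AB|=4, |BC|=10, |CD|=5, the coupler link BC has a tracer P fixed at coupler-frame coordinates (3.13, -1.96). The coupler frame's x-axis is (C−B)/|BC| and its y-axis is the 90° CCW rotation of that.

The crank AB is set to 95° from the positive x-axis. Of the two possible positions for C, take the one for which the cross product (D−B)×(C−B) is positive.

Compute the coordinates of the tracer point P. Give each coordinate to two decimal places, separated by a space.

A=(0,0), D=(7.00,0)
B = A + 4.00·(cos95°, sin95°) = (-0.3486, 3.9848)
|BD| = 8.3595
circle(B,10.00) ∩ circle(D,5.00): a=8.6657, h=4.9906
  candidates: C₊=(9.6481,4.2412) cross=41.719; C₋=(4.8903,-4.5331) cross=-41.719
  mode + wants cross > 0 → take C=(9.6481,4.2412) (cross=41.719)
ex = (C−B)/|BC| = (0.9997,0.0256); ey = (-0.0256,0.9997)
P = B + 3.13·ex + -1.96·ey = (2.8306,2.1057)

2.83 2.11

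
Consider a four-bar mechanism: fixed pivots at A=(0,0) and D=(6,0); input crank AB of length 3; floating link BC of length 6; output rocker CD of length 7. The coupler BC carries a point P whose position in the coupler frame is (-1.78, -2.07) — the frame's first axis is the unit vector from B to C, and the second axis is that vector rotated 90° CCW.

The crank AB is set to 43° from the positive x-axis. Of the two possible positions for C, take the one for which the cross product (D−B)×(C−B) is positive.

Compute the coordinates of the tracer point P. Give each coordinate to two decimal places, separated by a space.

A=(0,0), D=(6.00,0)
B = A + 3.00·(cos43°, sin43°) = (2.1941, 2.0460)
|BD| = 4.3210
circle(B,6.00) ∩ circle(D,7.00): a=0.6562, h=5.9640
  candidates: C₊=(5.5960,6.9883) cross=25.771; C₋=(-0.0519,-3.5178) cross=-25.771
  mode + wants cross > 0 → take C=(5.5960,6.9883) (cross=25.771)
ex = (C−B)/|BC| = (0.5670,0.8237); ey = (-0.8237,0.5670)
P = B + -1.78·ex + -2.07·ey = (2.8899,-0.5939)

2.89 -0.59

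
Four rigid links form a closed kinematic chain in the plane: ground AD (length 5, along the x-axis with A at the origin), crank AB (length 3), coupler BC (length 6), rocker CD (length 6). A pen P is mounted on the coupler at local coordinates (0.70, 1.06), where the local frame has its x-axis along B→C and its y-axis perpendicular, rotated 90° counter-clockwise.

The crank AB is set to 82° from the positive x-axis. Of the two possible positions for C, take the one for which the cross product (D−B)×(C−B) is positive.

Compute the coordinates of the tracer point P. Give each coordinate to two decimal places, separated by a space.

0.49 4.24

A=(0,0), D=(5.00,0)
B = A + 3.00·(cos82°, sin82°) = (0.4175, 2.9708)
|BD| = 5.4612
circle(B,6.00) ∩ circle(D,6.00): a=2.7306, h=5.3426
  candidates: C₊=(5.6151,5.9684) cross=29.177; C₋=(-0.1975,-2.9976) cross=-29.177
  mode + wants cross > 0 → take C=(5.6151,5.9684) (cross=29.177)
ex = (C−B)/|BC| = (0.8663,0.4996); ey = (-0.4996,0.8663)
P = B + 0.70·ex + 1.06·ey = (0.4943,4.2388)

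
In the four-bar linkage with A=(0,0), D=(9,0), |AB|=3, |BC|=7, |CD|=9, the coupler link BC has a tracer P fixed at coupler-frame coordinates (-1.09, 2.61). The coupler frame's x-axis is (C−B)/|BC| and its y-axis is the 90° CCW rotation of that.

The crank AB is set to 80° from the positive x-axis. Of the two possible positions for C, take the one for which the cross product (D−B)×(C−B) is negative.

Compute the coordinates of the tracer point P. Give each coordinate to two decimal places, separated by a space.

A=(0,0), D=(9.00,0)
B = A + 3.00·(cos80°, sin80°) = (0.5209, 2.9544)
|BD| = 8.9790
circle(B,7.00) ∩ circle(D,9.00): a=2.7076, h=6.4552
  candidates: C₊=(5.2017,8.1592) cross=57.961; C₋=(0.9538,-4.0322) cross=-57.961
  mode - wants cross < 0 → take C=(0.9538,-4.0322) (cross=-57.961)
ex = (C−B)/|BC| = (0.0618,-0.9981); ey = (0.9981,0.0618)
P = B + -1.09·ex + 2.61·ey = (3.0585,4.2037)

3.06 4.20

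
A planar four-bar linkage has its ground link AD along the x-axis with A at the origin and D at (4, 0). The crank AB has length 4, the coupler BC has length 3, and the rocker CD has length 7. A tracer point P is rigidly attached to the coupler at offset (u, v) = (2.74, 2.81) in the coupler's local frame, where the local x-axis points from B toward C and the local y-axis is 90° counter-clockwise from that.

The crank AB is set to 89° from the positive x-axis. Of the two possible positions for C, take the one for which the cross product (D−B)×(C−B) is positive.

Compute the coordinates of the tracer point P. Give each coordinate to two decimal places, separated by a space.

A=(0,0), D=(4.00,0)
B = A + 4.00·(cos89°, sin89°) = (0.0698, 3.9994)
|BD| = 5.6073
circle(B,3.00) ∩ circle(D,7.00): a=-0.7632, h=2.9013
  candidates: C₊=(1.6043,6.5773) cross=16.268; C₋=(-2.5345,2.5102) cross=-16.268
  mode + wants cross > 0 → take C=(1.6043,6.5773) (cross=16.268)
ex = (C−B)/|BC| = (0.5115,0.8593); ey = (-0.8593,0.5115)
P = B + 2.74·ex + 2.81·ey = (-0.9433,7.7911)

-0.94 7.79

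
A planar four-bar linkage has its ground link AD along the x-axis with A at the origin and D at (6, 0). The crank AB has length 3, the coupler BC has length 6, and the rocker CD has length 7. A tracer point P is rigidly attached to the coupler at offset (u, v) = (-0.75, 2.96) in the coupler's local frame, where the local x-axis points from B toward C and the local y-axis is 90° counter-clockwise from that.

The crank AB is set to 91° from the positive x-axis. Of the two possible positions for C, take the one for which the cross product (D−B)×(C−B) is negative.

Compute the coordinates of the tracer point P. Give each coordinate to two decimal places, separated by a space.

2.94 3.61

A=(0,0), D=(6.00,0)
B = A + 3.00·(cos91°, sin91°) = (-0.0524, 2.9995)
|BD| = 6.7549
circle(B,6.00) ∩ circle(D,7.00): a=2.4152, h=5.4924
  candidates: C₊=(4.5506,6.8483) cross=37.101; C₋=(-0.3273,-2.9942) cross=-37.101
  mode - wants cross < 0 → take C=(-0.3273,-2.9942) (cross=-37.101)
ex = (C−B)/|BC| = (-0.0458,-0.9989); ey = (0.9989,-0.0458)
P = B + -0.75·ex + 2.96·ey = (2.9389,3.6131)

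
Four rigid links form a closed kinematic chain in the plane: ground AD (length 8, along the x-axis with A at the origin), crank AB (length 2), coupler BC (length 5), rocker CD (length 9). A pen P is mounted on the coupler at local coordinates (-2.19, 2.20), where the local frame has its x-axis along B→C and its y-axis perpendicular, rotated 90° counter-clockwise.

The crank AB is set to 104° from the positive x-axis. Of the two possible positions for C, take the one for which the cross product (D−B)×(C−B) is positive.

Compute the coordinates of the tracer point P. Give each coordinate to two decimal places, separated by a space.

A=(0,0), D=(8.00,0)
B = A + 2.00·(cos104°, sin104°) = (-0.4838, 1.9406)
|BD| = 8.7030
circle(B,5.00) ∩ circle(D,9.00): a=1.1342, h=4.8697
  candidates: C₊=(1.7076,6.4348) cross=42.380; C₋=(-0.4641,-3.0594) cross=-42.380
  mode + wants cross > 0 → take C=(1.7076,6.4348) (cross=42.380)
ex = (C−B)/|BC| = (0.4383,0.8988); ey = (-0.8988,0.4383)
P = B + -2.19·ex + 2.20·ey = (-3.4211,0.9364)

-3.42 0.94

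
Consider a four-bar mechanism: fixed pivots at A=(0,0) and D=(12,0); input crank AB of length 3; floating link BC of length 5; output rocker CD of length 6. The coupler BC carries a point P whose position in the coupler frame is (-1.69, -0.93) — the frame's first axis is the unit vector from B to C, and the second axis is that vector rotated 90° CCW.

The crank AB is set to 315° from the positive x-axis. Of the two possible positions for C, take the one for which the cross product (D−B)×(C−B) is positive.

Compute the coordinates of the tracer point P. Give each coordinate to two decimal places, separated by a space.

A=(0,0), D=(12.00,0)
B = A + 3.00·(cos315°, sin315°) = (2.1213, -2.1213)
|BD| = 10.1039
circle(B,5.00) ∩ circle(D,6.00): a=4.5076, h=2.1637
  candidates: C₊=(6.0742,0.9405) cross=21.862; C₋=(6.9827,-3.2904) cross=-21.862
  mode + wants cross > 0 → take C=(6.0742,0.9405) (cross=21.862)
ex = (C−B)/|BC| = (0.7906,0.6124); ey = (-0.6124,0.7906)
P = B + -1.69·ex + -0.93·ey = (1.3548,-3.8915)

1.35 -3.89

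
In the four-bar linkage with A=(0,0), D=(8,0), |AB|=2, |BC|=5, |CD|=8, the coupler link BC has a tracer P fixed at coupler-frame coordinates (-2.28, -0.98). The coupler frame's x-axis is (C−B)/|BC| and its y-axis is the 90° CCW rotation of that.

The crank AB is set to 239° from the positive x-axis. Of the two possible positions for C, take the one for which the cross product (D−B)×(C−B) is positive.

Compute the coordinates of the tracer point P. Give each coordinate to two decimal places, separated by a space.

A=(0,0), D=(8.00,0)
B = A + 2.00·(cos239°, sin239°) = (-1.0301, -1.7143)
|BD| = 9.1914
circle(B,5.00) ∩ circle(D,8.00): a=2.4741, h=4.3450
  candidates: C₊=(0.5902,3.0158) cross=39.936; C₋=(2.2110,-5.5216) cross=-39.936
  mode + wants cross > 0 → take C=(0.5902,3.0158) (cross=39.936)
ex = (C−B)/|BC| = (0.3241,0.9460); ey = (-0.9460,0.3241)
P = B + -2.28·ex + -0.98·ey = (-0.8418,-4.1889)

-0.84 -4.19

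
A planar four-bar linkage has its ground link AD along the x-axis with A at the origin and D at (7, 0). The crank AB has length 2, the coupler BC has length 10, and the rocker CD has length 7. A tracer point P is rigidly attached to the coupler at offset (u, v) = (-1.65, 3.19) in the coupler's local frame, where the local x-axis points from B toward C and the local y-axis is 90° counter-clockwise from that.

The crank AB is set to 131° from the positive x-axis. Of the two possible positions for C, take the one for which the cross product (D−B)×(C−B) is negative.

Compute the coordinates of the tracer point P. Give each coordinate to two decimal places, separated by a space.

A=(0,0), D=(7.00,0)
B = A + 2.00·(cos131°, sin131°) = (-1.3121, 1.5094)
|BD| = 8.4481
circle(B,10.00) ∩ circle(D,7.00): a=7.2425, h=6.8954
  candidates: C₊=(7.0458,6.9999) cross=58.253; C₋=(4.5818,-6.5690) cross=-58.253
  mode - wants cross < 0 → take C=(4.5818,-6.5690) (cross=-58.253)
ex = (C−B)/|BC| = (0.5894,-0.8078); ey = (0.8078,0.5894)
P = B + -1.65·ex + 3.19·ey = (0.2924,4.7225)

0.29 4.72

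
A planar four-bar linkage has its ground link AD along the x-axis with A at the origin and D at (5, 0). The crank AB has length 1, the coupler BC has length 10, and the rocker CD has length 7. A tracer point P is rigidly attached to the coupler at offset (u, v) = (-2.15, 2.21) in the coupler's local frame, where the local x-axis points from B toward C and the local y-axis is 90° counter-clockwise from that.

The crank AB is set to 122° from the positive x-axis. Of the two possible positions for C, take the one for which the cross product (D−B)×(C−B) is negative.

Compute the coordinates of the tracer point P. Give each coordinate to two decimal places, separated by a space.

A=(0,0), D=(5.00,0)
B = A + 1.00·(cos122°, sin122°) = (-0.5299, 0.8480)
|BD| = 5.5946
circle(B,10.00) ∩ circle(D,7.00): a=7.3553, h=6.7749
  candidates: C₊=(7.7673,6.4298) cross=37.903; C₋=(5.7134,-6.9636) cross=-37.903
  mode - wants cross < 0 → take C=(5.7134,-6.9636) (cross=-37.903)
ex = (C−B)/|BC| = (0.6243,-0.7812); ey = (0.7812,0.6243)
P = B + -2.15·ex + 2.21·ey = (-0.1459,3.9073)

-0.15 3.91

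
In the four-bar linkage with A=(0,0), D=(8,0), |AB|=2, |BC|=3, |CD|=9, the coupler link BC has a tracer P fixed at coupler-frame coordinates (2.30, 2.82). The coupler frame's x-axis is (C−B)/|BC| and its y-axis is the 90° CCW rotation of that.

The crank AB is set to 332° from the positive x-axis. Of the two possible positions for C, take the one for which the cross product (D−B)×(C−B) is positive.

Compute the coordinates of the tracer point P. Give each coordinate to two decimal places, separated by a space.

A=(0,0), D=(8.00,0)
B = A + 2.00·(cos332°, sin332°) = (1.7659, -0.9389)
|BD| = 6.3044
circle(B,3.00) ∩ circle(D,9.00): a=-2.5581, h=1.5672
  candidates: C₊=(-0.9971,0.2298) cross=9.881; C₋=(-0.5302,-2.8697) cross=-9.881
  mode + wants cross > 0 → take C=(-0.9971,0.2298) (cross=9.881)
ex = (C−B)/|BC| = (-0.9210,0.3896); ey = (-0.3896,-0.9210)
P = B + 2.30·ex + 2.82·ey = (-1.4510,-2.6401)

-1.45 -2.64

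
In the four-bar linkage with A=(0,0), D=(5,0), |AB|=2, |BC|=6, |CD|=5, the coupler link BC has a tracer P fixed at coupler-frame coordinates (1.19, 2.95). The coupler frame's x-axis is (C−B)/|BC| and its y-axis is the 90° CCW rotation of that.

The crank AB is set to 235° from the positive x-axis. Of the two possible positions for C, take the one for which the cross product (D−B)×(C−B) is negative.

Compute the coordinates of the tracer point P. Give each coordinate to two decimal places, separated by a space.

1.45 0.20

A=(0,0), D=(5.00,0)
B = A + 2.00·(cos235°, sin235°) = (-1.1472, -1.6383)
|BD| = 6.3617
circle(B,6.00) ∩ circle(D,5.00): a=4.0454, h=4.4311
  candidates: C₊=(1.6207,3.6851) cross=28.189; C₋=(3.9029,-4.8782) cross=-28.189
  mode - wants cross < 0 → take C=(3.9029,-4.8782) (cross=-28.189)
ex = (C−B)/|BC| = (0.8417,-0.5400); ey = (0.5400,0.8417)
P = B + 1.19·ex + 2.95·ey = (1.4474,0.2021)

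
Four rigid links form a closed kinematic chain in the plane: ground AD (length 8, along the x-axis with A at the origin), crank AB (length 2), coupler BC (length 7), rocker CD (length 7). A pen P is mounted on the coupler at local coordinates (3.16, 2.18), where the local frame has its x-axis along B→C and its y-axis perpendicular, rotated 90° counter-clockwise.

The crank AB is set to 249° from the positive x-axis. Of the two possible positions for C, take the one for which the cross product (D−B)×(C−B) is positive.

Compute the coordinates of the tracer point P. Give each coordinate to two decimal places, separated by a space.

-1.19 1.94

A=(0,0), D=(8.00,0)
B = A + 2.00·(cos249°, sin249°) = (-0.7167, -1.8672)
|BD| = 8.9145
circle(B,7.00) ∩ circle(D,7.00): a=4.4572, h=5.3975
  candidates: C₊=(2.5111,4.3442) cross=48.116; C₋=(4.7722,-6.2114) cross=-48.116
  mode + wants cross > 0 → take C=(2.5111,4.3442) (cross=48.116)
ex = (C−B)/|BC| = (0.4611,0.8873); ey = (-0.8873,0.4611)
P = B + 3.16·ex + 2.18·ey = (-1.1940,1.9421)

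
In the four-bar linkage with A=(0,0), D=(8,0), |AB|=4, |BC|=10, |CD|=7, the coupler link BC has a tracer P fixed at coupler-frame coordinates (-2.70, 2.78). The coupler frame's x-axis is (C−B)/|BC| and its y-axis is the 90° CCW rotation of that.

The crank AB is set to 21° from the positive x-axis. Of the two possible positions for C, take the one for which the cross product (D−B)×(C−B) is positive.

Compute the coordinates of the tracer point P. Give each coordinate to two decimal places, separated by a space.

A=(0,0), D=(8.00,0)
B = A + 4.00·(cos21°, sin21°) = (3.7343, 1.4335)
|BD| = 4.5001
circle(B,10.00) ∩ circle(D,7.00): a=7.9166, h=6.1096
  candidates: C₊=(13.1847,4.7031) cross=27.494; C₋=(9.2924,-6.8797) cross=-27.494
  mode + wants cross > 0 → take C=(13.1847,4.7031) (cross=27.494)
ex = (C−B)/|BC| = (0.9450,0.3270); ey = (-0.3270,0.9450)
P = B + -2.70·ex + 2.78·ey = (0.2738,3.1779)

0.27 3.18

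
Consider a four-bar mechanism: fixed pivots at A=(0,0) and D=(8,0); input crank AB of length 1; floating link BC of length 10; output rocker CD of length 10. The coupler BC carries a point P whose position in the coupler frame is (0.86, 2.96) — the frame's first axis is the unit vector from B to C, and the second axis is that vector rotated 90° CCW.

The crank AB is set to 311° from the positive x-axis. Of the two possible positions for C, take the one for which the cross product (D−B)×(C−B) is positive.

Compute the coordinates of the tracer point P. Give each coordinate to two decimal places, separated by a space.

-1.96 0.88

A=(0,0), D=(8.00,0)
B = A + 1.00·(cos311°, sin311°) = (0.6561, -0.7547)
|BD| = 7.3826
circle(B,10.00) ∩ circle(D,10.00): a=3.6913, h=9.2938
  candidates: C₊=(3.3779,8.8677) cross=68.612; C₋=(5.2781,-9.6224) cross=-68.612
  mode + wants cross > 0 → take C=(3.3779,8.8677) (cross=68.612)
ex = (C−B)/|BC| = (0.2722,0.9622); ey = (-0.9622,0.2722)
P = B + 0.86·ex + 2.96·ey = (-1.9581,0.8785)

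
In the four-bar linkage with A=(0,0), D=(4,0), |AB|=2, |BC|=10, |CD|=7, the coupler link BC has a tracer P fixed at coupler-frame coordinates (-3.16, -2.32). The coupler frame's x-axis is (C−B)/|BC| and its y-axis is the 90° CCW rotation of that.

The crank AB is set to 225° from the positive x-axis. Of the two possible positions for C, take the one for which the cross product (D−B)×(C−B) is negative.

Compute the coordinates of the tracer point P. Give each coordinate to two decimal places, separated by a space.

A=(0,0), D=(4.00,0)
B = A + 2.00·(cos225°, sin225°) = (-1.4142, -1.4142)
|BD| = 5.5959
circle(B,10.00) ∩ circle(D,7.00): a=7.3549, h=6.7754
  candidates: C₊=(3.9896,7.0000) cross=37.914; C₋=(7.4142,-6.1109) cross=-37.914
  mode - wants cross < 0 → take C=(7.4142,-6.1109) (cross=-37.914)
ex = (C−B)/|BC| = (0.8828,-0.4697); ey = (0.4697,0.8828)
P = B + -3.16·ex + -2.32·ey = (-5.2936,-1.9783)

-5.29 -1.98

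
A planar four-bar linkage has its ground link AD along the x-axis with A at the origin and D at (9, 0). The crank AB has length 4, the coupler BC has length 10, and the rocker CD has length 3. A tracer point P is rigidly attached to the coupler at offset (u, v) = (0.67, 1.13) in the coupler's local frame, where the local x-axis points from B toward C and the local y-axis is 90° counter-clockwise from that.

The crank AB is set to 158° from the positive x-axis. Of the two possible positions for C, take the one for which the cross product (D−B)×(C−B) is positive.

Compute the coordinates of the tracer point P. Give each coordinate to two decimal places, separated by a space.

A=(0,0), D=(9.00,0)
B = A + 4.00·(cos158°, sin158°) = (-3.7087, 1.4984)
|BD| = 12.7968
circle(B,10.00) ∩ circle(D,3.00): a=9.9540, h=0.9584
  candidates: C₊=(6.2890,1.2847) cross=12.264; C₋=(6.0645,-0.6189) cross=-12.264
  mode + wants cross > 0 → take C=(6.2890,1.2847) (cross=12.264)
ex = (C−B)/|BC| = (0.9998,-0.0214); ey = (0.0214,0.9998)
P = B + 0.67·ex + 1.13·ey = (-3.0147,2.6138)

-3.01 2.61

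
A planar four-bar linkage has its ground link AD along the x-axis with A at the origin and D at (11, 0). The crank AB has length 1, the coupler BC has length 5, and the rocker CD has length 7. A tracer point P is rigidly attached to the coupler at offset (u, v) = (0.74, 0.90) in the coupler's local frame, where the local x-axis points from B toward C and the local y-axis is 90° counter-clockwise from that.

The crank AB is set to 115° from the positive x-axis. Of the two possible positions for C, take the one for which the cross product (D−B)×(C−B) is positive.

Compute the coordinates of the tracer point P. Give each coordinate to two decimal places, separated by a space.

0.04 1.98

A=(0,0), D=(11.00,0)
B = A + 1.00·(cos115°, sin115°) = (-0.4226, 0.9063)
|BD| = 11.4585
circle(B,5.00) ∩ circle(D,7.00): a=4.6820, h=1.7547
  candidates: C₊=(4.3835,2.2852) cross=20.106; C₋=(4.1059,-1.2132) cross=-20.106
  mode + wants cross > 0 → take C=(4.3835,2.2852) (cross=20.106)
ex = (C−B)/|BC| = (0.9612,0.2758); ey = (-0.2758,0.9612)
P = B + 0.74·ex + 0.90·ey = (0.0405,1.9755)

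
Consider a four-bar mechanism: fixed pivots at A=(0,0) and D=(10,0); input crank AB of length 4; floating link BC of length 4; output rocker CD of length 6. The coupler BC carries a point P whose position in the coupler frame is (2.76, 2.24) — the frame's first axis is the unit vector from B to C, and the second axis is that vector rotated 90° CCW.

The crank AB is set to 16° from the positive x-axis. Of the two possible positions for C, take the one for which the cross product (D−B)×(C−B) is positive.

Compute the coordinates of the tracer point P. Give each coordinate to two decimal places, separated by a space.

A=(0,0), D=(10.00,0)
B = A + 4.00·(cos16°, sin16°) = (3.8450, 1.1025)
|BD| = 6.2529
circle(B,4.00) ∩ circle(D,6.00): a=1.5272, h=3.6970
  candidates: C₊=(6.0002,4.4723) cross=23.117; C₋=(4.6965,-2.8058) cross=-23.117
  mode + wants cross > 0 → take C=(6.0002,4.4723) (cross=23.117)
ex = (C−B)/|BC| = (0.5388,0.8424); ey = (-0.8424,0.5388)
P = B + 2.76·ex + 2.24·ey = (3.4450,4.6346)

3.45 4.63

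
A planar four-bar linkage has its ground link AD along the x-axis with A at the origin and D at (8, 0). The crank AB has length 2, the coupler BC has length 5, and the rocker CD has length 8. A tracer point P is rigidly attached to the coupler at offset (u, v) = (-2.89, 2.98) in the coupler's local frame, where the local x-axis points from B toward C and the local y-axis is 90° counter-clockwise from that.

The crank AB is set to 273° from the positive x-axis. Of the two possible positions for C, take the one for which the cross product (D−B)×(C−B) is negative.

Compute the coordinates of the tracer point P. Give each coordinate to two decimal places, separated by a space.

0.97 2.06

A=(0,0), D=(8.00,0)
B = A + 2.00·(cos273°, sin273°) = (0.1047, -1.9973)
|BD| = 8.1440
circle(B,5.00) ∩ circle(D,8.00): a=1.6776, h=4.7102
  candidates: C₊=(0.5759,2.9805) cross=38.360; C₋=(2.8862,-6.1522) cross=-38.360
  mode - wants cross < 0 → take C=(2.8862,-6.1522) (cross=-38.360)
ex = (C−B)/|BC| = (0.5563,-0.8310); ey = (0.8310,0.5563)
P = B + -2.89·ex + 2.98·ey = (0.9733,2.0621)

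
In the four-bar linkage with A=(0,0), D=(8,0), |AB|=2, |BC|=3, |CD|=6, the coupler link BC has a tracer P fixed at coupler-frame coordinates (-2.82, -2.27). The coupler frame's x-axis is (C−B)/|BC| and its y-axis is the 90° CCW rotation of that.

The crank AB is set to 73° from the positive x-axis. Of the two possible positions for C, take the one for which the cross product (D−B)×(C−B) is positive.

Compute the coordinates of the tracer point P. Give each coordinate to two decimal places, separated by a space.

A=(0,0), D=(8.00,0)
B = A + 2.00·(cos73°, sin73°) = (0.5847, 1.9126)
|BD| = 7.6579
circle(B,3.00) ∩ circle(D,6.00): a=2.0661, h=2.1751
  candidates: C₊=(3.1286,3.5028) cross=16.657; C₋=(2.0421,-0.7096) cross=-16.657
  mode + wants cross > 0 → take C=(3.1286,3.5028) (cross=16.657)
ex = (C−B)/|BC| = (0.8480,0.5301); ey = (-0.5301,0.8480)
P = B + -2.82·ex + -2.27·ey = (-0.6033,-1.5070)

-0.60 -1.51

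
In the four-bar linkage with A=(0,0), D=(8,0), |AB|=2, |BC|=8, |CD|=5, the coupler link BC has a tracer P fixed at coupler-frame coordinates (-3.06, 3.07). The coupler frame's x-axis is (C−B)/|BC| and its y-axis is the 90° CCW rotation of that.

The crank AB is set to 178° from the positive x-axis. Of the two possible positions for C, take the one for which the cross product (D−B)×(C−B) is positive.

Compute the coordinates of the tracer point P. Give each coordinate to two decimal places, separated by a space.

-6.17 1.25

A=(0,0), D=(8.00,0)
B = A + 2.00·(cos178°, sin178°) = (-1.9988, 0.0698)
|BD| = 9.9990
circle(B,8.00) ∩ circle(D,5.00): a=6.9497, h=3.9625
  candidates: C₊=(4.9784,3.9837) cross=39.621; C₋=(4.9231,-3.9411) cross=-39.621
  mode + wants cross > 0 → take C=(4.9784,3.9837) (cross=39.621)
ex = (C−B)/|BC| = (0.8721,0.4892); ey = (-0.4892,0.8721)
P = B + -3.06·ex + 3.07·ey = (-6.1695,1.2502)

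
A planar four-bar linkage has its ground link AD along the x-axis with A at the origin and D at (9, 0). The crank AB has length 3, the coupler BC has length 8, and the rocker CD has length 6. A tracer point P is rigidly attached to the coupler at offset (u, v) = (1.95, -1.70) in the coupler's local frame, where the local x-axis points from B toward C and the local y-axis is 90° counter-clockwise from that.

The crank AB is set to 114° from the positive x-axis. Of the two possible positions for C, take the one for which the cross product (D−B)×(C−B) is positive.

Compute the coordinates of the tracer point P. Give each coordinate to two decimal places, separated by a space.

1.18 1.78

A=(0,0), D=(9.00,0)
B = A + 3.00·(cos114°, sin114°) = (-1.2202, 2.7406)
|BD| = 10.5813
circle(B,8.00) ∩ circle(D,6.00): a=6.6137, h=4.5009
  candidates: C₊=(6.3336,5.3750) cross=47.626; C₋=(4.0021,-3.3197) cross=-47.626
  mode + wants cross > 0 → take C=(6.3336,5.3750) (cross=47.626)
ex = (C−B)/|BC| = (0.9442,0.3293); ey = (-0.3293,0.9442)
P = B + 1.95·ex + -1.70·ey = (1.1808,1.7776)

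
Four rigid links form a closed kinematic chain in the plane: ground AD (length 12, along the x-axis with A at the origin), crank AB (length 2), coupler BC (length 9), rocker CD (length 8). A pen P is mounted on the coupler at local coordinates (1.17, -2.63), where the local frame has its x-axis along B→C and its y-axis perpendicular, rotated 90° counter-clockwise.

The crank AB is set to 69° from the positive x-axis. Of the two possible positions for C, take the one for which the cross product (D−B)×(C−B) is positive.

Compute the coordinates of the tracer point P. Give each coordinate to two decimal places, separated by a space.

A=(0,0), D=(12.00,0)
B = A + 2.00·(cos69°, sin69°) = (0.7167, 1.8672)
|BD| = 11.4367
circle(B,9.00) ∩ circle(D,8.00): a=6.4616, h=6.2648
  candidates: C₊=(8.1144,6.9930) cross=71.649; C₋=(6.0688,-5.3685) cross=-71.649
  mode + wants cross > 0 → take C=(8.1144,6.9930) (cross=71.649)
ex = (C−B)/|BC| = (0.8220,0.5695); ey = (-0.5695,0.8220)
P = B + 1.17·ex + -2.63·ey = (3.1763,0.3718)

3.18 0.37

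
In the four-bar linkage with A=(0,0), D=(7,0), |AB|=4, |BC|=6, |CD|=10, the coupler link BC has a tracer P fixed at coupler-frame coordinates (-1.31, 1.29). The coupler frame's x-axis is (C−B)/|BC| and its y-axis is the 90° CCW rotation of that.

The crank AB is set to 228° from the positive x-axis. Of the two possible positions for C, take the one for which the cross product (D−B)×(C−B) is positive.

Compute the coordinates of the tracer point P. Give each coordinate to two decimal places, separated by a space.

-4.00 -4.25

A=(0,0), D=(7.00,0)
B = A + 4.00·(cos228°, sin228°) = (-2.6765, -2.9726)
|BD| = 10.1228
circle(B,6.00) ∩ circle(D,10.00): a=1.9002, h=5.6911
  candidates: C₊=(-2.5313,3.0257) cross=57.610; C₋=(0.8111,-7.8548) cross=-57.610
  mode + wants cross > 0 → take C=(-2.5313,3.0257) (cross=57.610)
ex = (C−B)/|BC| = (0.0242,0.9997); ey = (-0.9997,0.0242)
P = B + -1.31·ex + 1.29·ey = (-3.9979,-4.2510)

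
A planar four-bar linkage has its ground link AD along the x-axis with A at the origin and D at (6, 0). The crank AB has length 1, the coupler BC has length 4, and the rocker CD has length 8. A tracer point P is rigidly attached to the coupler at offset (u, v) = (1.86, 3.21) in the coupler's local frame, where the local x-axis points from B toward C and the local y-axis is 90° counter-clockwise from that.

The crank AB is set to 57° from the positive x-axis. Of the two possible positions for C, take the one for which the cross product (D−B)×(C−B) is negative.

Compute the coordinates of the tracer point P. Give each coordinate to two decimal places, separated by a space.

2.27 -2.44

A=(0,0), D=(6.00,0)
B = A + 1.00·(cos57°, sin57°) = (0.5446, 0.8387)
|BD| = 5.5195
circle(B,4.00) ∩ circle(D,8.00): a=-1.5885, h=3.6710
  candidates: C₊=(-0.4676,4.7085) cross=20.262; C₋=(-1.5833,-2.5484) cross=-20.262
  mode - wants cross < 0 → take C=(-1.5833,-2.5484) (cross=-20.262)
ex = (C−B)/|BC| = (-0.5320,-0.8468); ey = (0.8468,-0.5320)
P = B + 1.86·ex + 3.21·ey = (2.2733,-2.4439)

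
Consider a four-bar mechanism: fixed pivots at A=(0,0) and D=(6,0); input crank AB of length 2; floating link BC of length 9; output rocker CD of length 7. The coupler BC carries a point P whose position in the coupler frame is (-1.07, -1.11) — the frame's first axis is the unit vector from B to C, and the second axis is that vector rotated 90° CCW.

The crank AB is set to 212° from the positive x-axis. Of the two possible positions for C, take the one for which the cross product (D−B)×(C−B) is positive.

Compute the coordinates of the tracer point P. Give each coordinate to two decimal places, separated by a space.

-1.36 -2.56

A=(0,0), D=(6.00,0)
B = A + 2.00·(cos212°, sin212°) = (-1.6961, -1.0598)
|BD| = 7.7687
circle(B,9.00) ∩ circle(D,7.00): a=5.9439, h=6.7580
  candidates: C₊=(3.2703,6.4458) cross=52.501; C₋=(5.1142,-6.9437) cross=-52.501
  mode + wants cross > 0 → take C=(3.2703,6.4458) (cross=52.501)
ex = (C−B)/|BC| = (0.5518,0.8340); ey = (-0.8340,0.5518)
P = B + -1.07·ex + -1.11·ey = (-1.3608,-2.5647)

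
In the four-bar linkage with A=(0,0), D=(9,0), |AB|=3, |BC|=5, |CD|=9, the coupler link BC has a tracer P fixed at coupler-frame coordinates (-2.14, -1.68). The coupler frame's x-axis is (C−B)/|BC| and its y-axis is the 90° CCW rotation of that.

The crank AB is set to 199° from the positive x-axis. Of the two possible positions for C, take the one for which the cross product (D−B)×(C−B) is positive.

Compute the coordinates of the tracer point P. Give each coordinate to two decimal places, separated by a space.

A=(0,0), D=(9.00,0)
B = A + 3.00·(cos199°, sin199°) = (-2.8366, -0.9767)
|BD| = 11.8768
circle(B,5.00) ∩ circle(D,9.00): a=3.5809, h=3.4896
  candidates: C₊=(0.4452,2.7956) cross=41.446; C₋=(1.0191,-4.1600) cross=-41.446
  mode + wants cross > 0 → take C=(0.4452,2.7956) (cross=41.446)
ex = (C−B)/|BC| = (0.6563,0.7545); ey = (-0.7545,0.6563)
P = B + -2.14·ex + -1.68·ey = (-2.9737,-3.6939)

-2.97 -3.69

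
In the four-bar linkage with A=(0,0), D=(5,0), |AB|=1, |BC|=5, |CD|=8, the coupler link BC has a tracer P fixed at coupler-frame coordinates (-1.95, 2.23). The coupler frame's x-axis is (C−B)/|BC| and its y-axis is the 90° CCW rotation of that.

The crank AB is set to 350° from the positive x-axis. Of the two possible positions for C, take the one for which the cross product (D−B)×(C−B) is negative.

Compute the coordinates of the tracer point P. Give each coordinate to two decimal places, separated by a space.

A=(0,0), D=(5.00,0)
B = A + 1.00·(cos350°, sin350°) = (0.9848, -0.1736)
|BD| = 4.0189
circle(B,5.00) ∩ circle(D,8.00): a=-2.8425, h=4.1134
  candidates: C₊=(-2.0328,3.8131) cross=16.531; C₋=(-1.6774,-4.4060) cross=-16.531
  mode - wants cross < 0 → take C=(-1.6774,-4.4060) (cross=-16.531)
ex = (C−B)/|BC| = (-0.5324,-0.8465); ey = (0.8465,-0.5324)
P = B + -1.95·ex + 2.23·ey = (3.9107,0.2896)

3.91 0.29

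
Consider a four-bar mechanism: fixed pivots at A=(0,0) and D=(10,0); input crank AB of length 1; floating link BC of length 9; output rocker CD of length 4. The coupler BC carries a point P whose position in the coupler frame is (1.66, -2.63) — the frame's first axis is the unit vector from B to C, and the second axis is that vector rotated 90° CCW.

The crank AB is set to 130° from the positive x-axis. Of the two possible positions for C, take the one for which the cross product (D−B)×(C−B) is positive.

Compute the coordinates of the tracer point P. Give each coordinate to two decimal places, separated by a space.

A=(0,0), D=(10.00,0)
B = A + 1.00·(cos130°, sin130°) = (-0.6428, 0.7660)
|BD| = 10.6703
circle(B,9.00) ∩ circle(D,4.00): a=8.3810, h=3.2801
  candidates: C₊=(7.9521,3.4360) cross=35.000; C₋=(7.4811,-3.1073) cross=-35.000
  mode + wants cross > 0 → take C=(7.9521,3.4360) (cross=35.000)
ex = (C−B)/|BC| = (0.9550,0.2967); ey = (-0.2967,0.9550)
P = B + 1.66·ex + -2.63·ey = (1.7227,-1.2531)

1.72 -1.25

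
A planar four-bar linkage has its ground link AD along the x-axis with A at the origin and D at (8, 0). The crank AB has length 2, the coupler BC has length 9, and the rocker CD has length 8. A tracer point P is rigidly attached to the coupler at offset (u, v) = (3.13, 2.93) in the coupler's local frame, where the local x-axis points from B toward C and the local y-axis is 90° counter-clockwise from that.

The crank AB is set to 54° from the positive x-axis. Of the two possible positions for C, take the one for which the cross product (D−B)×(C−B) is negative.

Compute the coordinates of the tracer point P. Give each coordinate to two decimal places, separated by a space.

A=(0,0), D=(8.00,0)
B = A + 2.00·(cos54°, sin54°) = (1.1756, 1.6180)
|BD| = 7.0136
circle(B,9.00) ∩ circle(D,8.00): a=4.7187, h=7.6638
  candidates: C₊=(7.5350,7.9865) cross=53.751; C₋=(3.9990,-6.9276) cross=-53.751
  mode - wants cross < 0 → take C=(3.9990,-6.9276) (cross=-53.751)
ex = (C−B)/|BC| = (0.3137,-0.9495); ey = (0.9495,0.3137)
P = B + 3.13·ex + 2.93·ey = (4.9396,-0.4348)

4.94 -0.43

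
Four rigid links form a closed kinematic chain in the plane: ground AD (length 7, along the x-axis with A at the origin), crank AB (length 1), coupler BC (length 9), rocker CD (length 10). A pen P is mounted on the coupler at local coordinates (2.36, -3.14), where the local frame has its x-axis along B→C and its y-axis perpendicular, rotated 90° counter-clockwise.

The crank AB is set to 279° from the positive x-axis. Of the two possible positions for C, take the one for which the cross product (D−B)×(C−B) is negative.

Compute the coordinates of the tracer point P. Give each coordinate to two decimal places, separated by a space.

A=(0,0), D=(7.00,0)
B = A + 1.00·(cos279°, sin279°) = (0.1564, -0.9877)
|BD| = 6.9145
circle(B,9.00) ∩ circle(D,10.00): a=2.0833, h=8.7556
  candidates: C₊=(0.9677,7.9757) cross=60.540; C₋=(3.4691,-9.3559) cross=-60.540
  mode - wants cross < 0 → take C=(3.4691,-9.3559) (cross=-60.540)
ex = (C−B)/|BC| = (0.3681,-0.9298); ey = (0.9298,0.3681)
P = B + 2.36·ex + -3.14·ey = (-1.8945,-4.3377)

-1.89 -4.34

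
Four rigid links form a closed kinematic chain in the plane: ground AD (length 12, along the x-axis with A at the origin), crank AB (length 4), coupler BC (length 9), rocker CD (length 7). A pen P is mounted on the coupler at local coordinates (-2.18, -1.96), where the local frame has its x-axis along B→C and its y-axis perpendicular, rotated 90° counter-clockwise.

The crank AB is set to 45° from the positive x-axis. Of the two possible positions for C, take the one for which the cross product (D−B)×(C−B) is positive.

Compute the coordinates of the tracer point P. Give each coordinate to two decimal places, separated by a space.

A=(0,0), D=(12.00,0)
B = A + 4.00·(cos45°, sin45°) = (2.8284, 2.8284)
|BD| = 9.5978
circle(B,9.00) ∩ circle(D,7.00): a=6.4659, h=6.2603
  candidates: C₊=(10.8521,6.9052) cross=60.085; C₋=(7.1623,-5.0594) cross=-60.085
  mode + wants cross > 0 → take C=(10.8521,6.9052) (cross=60.085)
ex = (C−B)/|BC| = (0.8915,0.4530); ey = (-0.4530,0.8915)
P = B + -2.18·ex + -1.96·ey = (1.7728,0.0936)

1.77 0.09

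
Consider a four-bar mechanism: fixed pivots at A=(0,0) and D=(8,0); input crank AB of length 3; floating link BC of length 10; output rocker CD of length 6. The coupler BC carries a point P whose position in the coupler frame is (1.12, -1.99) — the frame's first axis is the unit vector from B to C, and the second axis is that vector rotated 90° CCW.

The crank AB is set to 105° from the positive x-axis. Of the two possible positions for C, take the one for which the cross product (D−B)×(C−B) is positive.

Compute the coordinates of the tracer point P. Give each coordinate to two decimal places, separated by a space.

0.90 1.35

A=(0,0), D=(8.00,0)
B = A + 3.00·(cos105°, sin105°) = (-0.7765, 2.8978)
|BD| = 9.2425
circle(B,10.00) ∩ circle(D,6.00): a=8.0835, h=5.8870
  candidates: C₊=(8.7452,5.9535) cross=54.410; C₋=(5.0537,-5.2268) cross=-54.410
  mode + wants cross > 0 → take C=(8.7452,5.9535) (cross=54.410)
ex = (C−B)/|BC| = (0.9522,0.3056); ey = (-0.3056,0.9522)
P = B + 1.12·ex + -1.99·ey = (0.8981,1.3452)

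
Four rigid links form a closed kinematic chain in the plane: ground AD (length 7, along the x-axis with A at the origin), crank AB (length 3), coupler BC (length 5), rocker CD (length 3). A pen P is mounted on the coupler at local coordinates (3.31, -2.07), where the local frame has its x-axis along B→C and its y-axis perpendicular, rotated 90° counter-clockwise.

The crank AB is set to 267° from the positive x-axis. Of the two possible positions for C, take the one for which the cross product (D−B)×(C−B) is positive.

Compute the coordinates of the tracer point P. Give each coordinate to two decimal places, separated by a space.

3.75 -2.89

A=(0,0), D=(7.00,0)
B = A + 3.00·(cos267°, sin267°) = (-0.1570, -2.9959)
|BD| = 7.7587
circle(B,5.00) ∩ circle(D,3.00): a=4.9105, h=0.9420
  candidates: C₊=(4.0089,-0.2309) cross=7.309; C₋=(4.7363,-1.9687) cross=-7.309
  mode + wants cross > 0 → take C=(4.0089,-0.2309) (cross=7.309)
ex = (C−B)/|BC| = (0.8332,0.5530); ey = (-0.5530,0.8332)
P = B + 3.31·ex + -2.07·ey = (3.7455,-2.8901)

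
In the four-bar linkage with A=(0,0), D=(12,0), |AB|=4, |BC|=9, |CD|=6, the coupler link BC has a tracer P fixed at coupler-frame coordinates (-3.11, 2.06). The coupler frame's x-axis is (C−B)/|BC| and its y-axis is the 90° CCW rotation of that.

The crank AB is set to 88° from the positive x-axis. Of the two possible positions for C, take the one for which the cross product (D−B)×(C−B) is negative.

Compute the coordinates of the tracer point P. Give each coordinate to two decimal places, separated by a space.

-0.60 7.65

A=(0,0), D=(12.00,0)
B = A + 4.00·(cos88°, sin88°) = (0.1396, 3.9976)
|BD| = 12.5160
circle(B,9.00) ∩ circle(D,6.00): a=8.0557, h=4.0132
  candidates: C₊=(9.0551,5.2276) cross=50.229; C₋=(6.4915,-2.3784) cross=-50.229
  mode - wants cross < 0 → take C=(6.4915,-2.3784) (cross=-50.229)
ex = (C−B)/|BC| = (0.7058,-0.7084); ey = (0.7084,0.7058)
P = B + -3.11·ex + 2.06·ey = (-0.5960,7.6547)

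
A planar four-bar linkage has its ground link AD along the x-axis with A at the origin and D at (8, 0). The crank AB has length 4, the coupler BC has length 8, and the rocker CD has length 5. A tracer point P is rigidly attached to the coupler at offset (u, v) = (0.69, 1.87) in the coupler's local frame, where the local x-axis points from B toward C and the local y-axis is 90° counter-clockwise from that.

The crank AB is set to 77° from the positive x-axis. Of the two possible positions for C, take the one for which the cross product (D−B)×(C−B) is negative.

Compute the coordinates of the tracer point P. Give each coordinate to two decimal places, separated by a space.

A=(0,0), D=(8.00,0)
B = A + 4.00·(cos77°, sin77°) = (0.8998, 3.8975)
|BD| = 8.0996
circle(B,8.00) ∩ circle(D,5.00): a=6.4573, h=4.7226
  candidates: C₊=(8.8329,4.9301) cross=38.251; C₋=(4.2879,-3.3497) cross=-38.251
  mode - wants cross < 0 → take C=(4.2879,-3.3497) (cross=-38.251)
ex = (C−B)/|BC| = (0.4235,-0.9059); ey = (0.9059,0.4235)
P = B + 0.69·ex + 1.87·ey = (2.8860,4.0644)

2.89 4.06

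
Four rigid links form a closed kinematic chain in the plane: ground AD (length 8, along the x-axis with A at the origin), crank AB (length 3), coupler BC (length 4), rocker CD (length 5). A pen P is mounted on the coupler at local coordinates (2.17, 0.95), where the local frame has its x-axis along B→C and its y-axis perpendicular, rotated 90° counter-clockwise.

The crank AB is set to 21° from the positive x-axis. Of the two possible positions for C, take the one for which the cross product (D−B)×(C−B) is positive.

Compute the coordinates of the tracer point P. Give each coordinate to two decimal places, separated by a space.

3.41 3.36

A=(0,0), D=(8.00,0)
B = A + 3.00·(cos21°, sin21°) = (2.8007, 1.0751)
|BD| = 5.3093
circle(B,4.00) ∩ circle(D,5.00): a=1.8070, h=3.5686
  candidates: C₊=(5.2930,4.2038) cross=18.946; C₋=(3.8477,-2.7854) cross=-18.946
  mode + wants cross > 0 → take C=(5.2930,4.2038) (cross=18.946)
ex = (C−B)/|BC| = (0.6231,0.7822); ey = (-0.7822,0.6231)
P = B + 2.17·ex + 0.95·ey = (3.4097,3.3643)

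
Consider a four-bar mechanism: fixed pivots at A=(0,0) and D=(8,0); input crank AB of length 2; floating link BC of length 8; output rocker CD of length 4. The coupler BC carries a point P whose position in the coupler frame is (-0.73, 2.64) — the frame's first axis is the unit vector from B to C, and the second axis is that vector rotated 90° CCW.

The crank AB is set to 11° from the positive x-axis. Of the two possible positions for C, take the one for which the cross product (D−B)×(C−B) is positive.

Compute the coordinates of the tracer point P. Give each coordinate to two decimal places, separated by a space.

0.17 2.45

A=(0,0), D=(8.00,0)
B = A + 2.00·(cos11°, sin11°) = (1.9633, 0.3816)
|BD| = 6.0488
circle(B,8.00) ∩ circle(D,4.00): a=6.9921, h=3.8872
  candidates: C₊=(9.1867,3.8199) cross=23.513; C₋=(8.6962,-3.9389) cross=-23.513
  mode + wants cross > 0 → take C=(9.1867,3.8199) (cross=23.513)
ex = (C−B)/|BC| = (0.9029,0.4298); ey = (-0.4298,0.9029)
P = B + -0.73·ex + 2.64·ey = (0.1695,2.4516)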